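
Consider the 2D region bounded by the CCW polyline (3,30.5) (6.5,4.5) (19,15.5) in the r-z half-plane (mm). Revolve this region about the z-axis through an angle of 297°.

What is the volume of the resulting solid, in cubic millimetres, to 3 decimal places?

Volume = 8950.181 mm³

Profile (r,z), 3 vertices: (3,30.5) (6.5,4.5) (19,15.5)
edge 0: (3,30.5)→(6.5,4.5)  cross = 3·4.5 − 6.5·30.5 = -184.7500; (r_i+r_j)·cross = 9.5·-184.7500 = -1755.1250
edge 1: (6.5,4.5)→(19,15.5)  cross = 6.5·15.5 − 19·4.5 = 15.2500; (r_i+r_j)·cross = 25.5·15.2500 = 388.8750
edge 2: (19,15.5)→(3,30.5)  cross = 19·30.5 − 3·15.5 = 533.0000; (r_i+r_j)·cross = 22·533.0000 = 11726.0000
Σcross = 363.5000 → A = |Σcross|/2 = 181.7500 mm²
Σ(r_i+r_j)·cross = 10359.7500 → first moment M = |Σ|/6 = 1726.6250
R_c = M/A = 1726.6250/181.7500 = 9.5000 mm
θ = 297° = 5.183628 rad
V = θ·R_c·A = 5.183628·9.5000·181.7500 = 8950.181 mm³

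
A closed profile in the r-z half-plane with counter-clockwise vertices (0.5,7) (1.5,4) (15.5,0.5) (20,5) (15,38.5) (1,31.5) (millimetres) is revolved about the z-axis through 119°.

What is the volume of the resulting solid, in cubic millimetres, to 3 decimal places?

Volume = 11282.597 mm³

Profile (r,z), 6 vertices: (0.5,7) (1.5,4) (15.5,0.5) (20,5) (15,38.5) (1,31.5)
edge 0: (0.5,7)→(1.5,4)  cross = 0.5·4 − 1.5·7 = -8.5000; (r_i+r_j)·cross = 2·-8.5000 = -17.0000
edge 1: (1.5,4)→(15.5,0.5)  cross = 1.5·0.5 − 15.5·4 = -61.2500; (r_i+r_j)·cross = 17·-61.2500 = -1041.2500
edge 2: (15.5,0.5)→(20,5)  cross = 15.5·5 − 20·0.5 = 67.5000; (r_i+r_j)·cross = 35.5·67.5000 = 2396.2500
edge 3: (20,5)→(15,38.5)  cross = 20·38.5 − 15·5 = 695.0000; (r_i+r_j)·cross = 35·695.0000 = 24325.0000
edge 4: (15,38.5)→(1,31.5)  cross = 15·31.5 − 1·38.5 = 434.0000; (r_i+r_j)·cross = 16·434.0000 = 6944.0000
edge 5: (1,31.5)→(0.5,7)  cross = 1·7 − 0.5·31.5 = -8.7500; (r_i+r_j)·cross = 1.5·-8.7500 = -13.1250
Σcross = 1118.0000 → A = |Σcross|/2 = 559.0000 mm²
Σ(r_i+r_j)·cross = 32593.8750 → first moment M = |Σ|/6 = 5432.3125
R_c = M/A = 5432.3125/559.0000 = 9.7179 mm
θ = 119° = 2.076942 rad
V = θ·R_c·A = 2.076942·9.7179·559.0000 = 11282.597 mm³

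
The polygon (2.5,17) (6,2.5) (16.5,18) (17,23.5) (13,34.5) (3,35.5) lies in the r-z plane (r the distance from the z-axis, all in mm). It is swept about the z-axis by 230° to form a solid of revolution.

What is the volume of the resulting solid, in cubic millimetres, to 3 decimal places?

Profile (r,z), 6 vertices: (2.5,17) (6,2.5) (16.5,18) (17,23.5) (13,34.5) (3,35.5)
edge 0: (2.5,17)→(6,2.5)  cross = 2.5·2.5 − 6·17 = -95.7500; (r_i+r_j)·cross = 8.5·-95.7500 = -813.8750
edge 1: (6,2.5)→(16.5,18)  cross = 6·18 − 16.5·2.5 = 66.7500; (r_i+r_j)·cross = 22.5·66.7500 = 1501.8750
edge 2: (16.5,18)→(17,23.5)  cross = 16.5·23.5 − 17·18 = 81.7500; (r_i+r_j)·cross = 33.5·81.7500 = 2738.6250
edge 3: (17,23.5)→(13,34.5)  cross = 17·34.5 − 13·23.5 = 281.0000; (r_i+r_j)·cross = 30·281.0000 = 8430.0000
edge 4: (13,34.5)→(3,35.5)  cross = 13·35.5 − 3·34.5 = 358.0000; (r_i+r_j)·cross = 16·358.0000 = 5728.0000
edge 5: (3,35.5)→(2.5,17)  cross = 3·17 − 2.5·35.5 = -37.7500; (r_i+r_j)·cross = 5.5·-37.7500 = -207.6250
Σcross = 654.0000 → A = |Σcross|/2 = 327.0000 mm²
Σ(r_i+r_j)·cross = 17377.0000 → first moment M = |Σ|/6 = 2896.1667
R_c = M/A = 2896.1667/327.0000 = 8.8568 mm
θ = 230° = 4.014257 rad
V = θ·R_c·A = 4.014257·8.8568·327.0000 = 11625.958 mm³

Volume = 11625.958 mm³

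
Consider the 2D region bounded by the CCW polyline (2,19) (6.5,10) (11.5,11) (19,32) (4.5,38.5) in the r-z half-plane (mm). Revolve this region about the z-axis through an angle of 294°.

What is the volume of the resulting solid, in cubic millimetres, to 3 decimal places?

Profile (r,z), 5 vertices: (2,19) (6.5,10) (11.5,11) (19,32) (4.5,38.5)
edge 0: (2,19)→(6.5,10)  cross = 2·10 − 6.5·19 = -103.5000; (r_i+r_j)·cross = 8.5·-103.5000 = -879.7500
edge 1: (6.5,10)→(11.5,11)  cross = 6.5·11 − 11.5·10 = -43.5000; (r_i+r_j)·cross = 18·-43.5000 = -783.0000
edge 2: (11.5,11)→(19,32)  cross = 11.5·32 − 19·11 = 159.0000; (r_i+r_j)·cross = 30.5·159.0000 = 4849.5000
edge 3: (19,32)→(4.5,38.5)  cross = 19·38.5 − 4.5·32 = 587.5000; (r_i+r_j)·cross = 23.5·587.5000 = 13806.2500
edge 4: (4.5,38.5)→(2,19)  cross = 4.5·19 − 2·38.5 = 8.5000; (r_i+r_j)·cross = 6.5·8.5000 = 55.2500
Σcross = 608.0000 → A = |Σcross|/2 = 304.0000 mm²
Σ(r_i+r_j)·cross = 17048.2500 → first moment M = |Σ|/6 = 2841.3750
R_c = M/A = 2841.3750/304.0000 = 9.3466 mm
θ = 294° = 5.131268 rad
V = θ·R_c·A = 5.131268·9.3466·304.0000 = 14579.857 mm³

Volume = 14579.857 mm³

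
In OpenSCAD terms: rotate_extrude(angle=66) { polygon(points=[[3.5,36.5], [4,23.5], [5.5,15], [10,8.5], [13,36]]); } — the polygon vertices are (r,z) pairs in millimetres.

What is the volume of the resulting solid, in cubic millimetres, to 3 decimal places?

Volume = 1680.335 mm³

Profile (r,z), 5 vertices: (3.5,36.5) (4,23.5) (5.5,15) (10,8.5) (13,36)
edge 0: (3.5,36.5)→(4,23.5)  cross = 3.5·23.5 − 4·36.5 = -63.7500; (r_i+r_j)·cross = 7.5·-63.7500 = -478.1250
edge 1: (4,23.5)→(5.5,15)  cross = 4·15 − 5.5·23.5 = -69.2500; (r_i+r_j)·cross = 9.5·-69.2500 = -657.8750
edge 2: (5.5,15)→(10,8.5)  cross = 5.5·8.5 − 10·15 = -103.2500; (r_i+r_j)·cross = 15.5·-103.2500 = -1600.3750
edge 3: (10,8.5)→(13,36)  cross = 10·36 − 13·8.5 = 249.5000; (r_i+r_j)·cross = 23·249.5000 = 5738.5000
edge 4: (13,36)→(3.5,36.5)  cross = 13·36.5 − 3.5·36 = 348.5000; (r_i+r_j)·cross = 16.5·348.5000 = 5750.2500
Σcross = 361.7500 → A = |Σcross|/2 = 180.8750 mm²
Σ(r_i+r_j)·cross = 8752.3750 → first moment M = |Σ|/6 = 1458.7292
R_c = M/A = 1458.7292/180.8750 = 8.0648 mm
θ = 66° = 1.151917 rad
V = θ·R_c·A = 1.151917·8.0648·180.8750 = 1680.335 mm³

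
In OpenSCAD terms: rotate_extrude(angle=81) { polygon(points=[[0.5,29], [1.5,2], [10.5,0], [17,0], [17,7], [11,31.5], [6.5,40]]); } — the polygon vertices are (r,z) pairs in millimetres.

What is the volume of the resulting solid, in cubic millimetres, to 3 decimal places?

Volume = 5146.724 mm³

Profile (r,z), 7 vertices: (0.5,29) (1.5,2) (10.5,0) (17,0) (17,7) (11,31.5) (6.5,40)
edge 0: (0.5,29)→(1.5,2)  cross = 0.5·2 − 1.5·29 = -42.5000; (r_i+r_j)·cross = 2·-42.5000 = -85.0000
edge 1: (1.5,2)→(10.5,0)  cross = 1.5·0 − 10.5·2 = -21.0000; (r_i+r_j)·cross = 12·-21.0000 = -252.0000
edge 2: (10.5,0)→(17,0)  cross = 10.5·0 − 17·0 = 0.0000; (r_i+r_j)·cross = 27.5·0.0000 = 0.0000
edge 3: (17,0)→(17,7)  cross = 17·7 − 17·0 = 119.0000; (r_i+r_j)·cross = 34·119.0000 = 4046.0000
edge 4: (17,7)→(11,31.5)  cross = 17·31.5 − 11·7 = 458.5000; (r_i+r_j)·cross = 28·458.5000 = 12838.0000
edge 5: (11,31.5)→(6.5,40)  cross = 11·40 − 6.5·31.5 = 235.2500; (r_i+r_j)·cross = 17.5·235.2500 = 4116.8750
edge 6: (6.5,40)→(0.5,29)  cross = 6.5·29 − 0.5·40 = 168.5000; (r_i+r_j)·cross = 7·168.5000 = 1179.5000
Σcross = 917.7500 → A = |Σcross|/2 = 458.8750 mm²
Σ(r_i+r_j)·cross = 21843.3750 → first moment M = |Σ|/6 = 3640.5625
R_c = M/A = 3640.5625/458.8750 = 7.9337 mm
θ = 81° = 1.413717 rad
V = θ·R_c·A = 1.413717·7.9337·458.8750 = 5146.724 mm³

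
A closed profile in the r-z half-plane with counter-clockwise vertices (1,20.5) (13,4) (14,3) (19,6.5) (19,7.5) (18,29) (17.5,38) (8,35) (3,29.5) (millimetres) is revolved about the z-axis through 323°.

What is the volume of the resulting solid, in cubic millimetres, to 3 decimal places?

Profile (r,z), 9 vertices: (1,20.5) (13,4) (14,3) (19,6.5) (19,7.5) (18,29) (17.5,38) (8,35) (3,29.5)
edge 0: (1,20.5)→(13,4)  cross = 1·4 − 13·20.5 = -262.5000; (r_i+r_j)·cross = 14·-262.5000 = -3675.0000
edge 1: (13,4)→(14,3)  cross = 13·3 − 14·4 = -17.0000; (r_i+r_j)·cross = 27·-17.0000 = -459.0000
edge 2: (14,3)→(19,6.5)  cross = 14·6.5 − 19·3 = 34.0000; (r_i+r_j)·cross = 33·34.0000 = 1122.0000
edge 3: (19,6.5)→(19,7.5)  cross = 19·7.5 − 19·6.5 = 19.0000; (r_i+r_j)·cross = 38·19.0000 = 722.0000
edge 4: (19,7.5)→(18,29)  cross = 19·29 − 18·7.5 = 416.0000; (r_i+r_j)·cross = 37·416.0000 = 15392.0000
edge 5: (18,29)→(17.5,38)  cross = 18·38 − 17.5·29 = 176.5000; (r_i+r_j)·cross = 35.5·176.5000 = 6265.7500
edge 6: (17.5,38)→(8,35)  cross = 17.5·35 − 8·38 = 308.5000; (r_i+r_j)·cross = 25.5·308.5000 = 7866.7500
edge 7: (8,35)→(3,29.5)  cross = 8·29.5 − 3·35 = 131.0000; (r_i+r_j)·cross = 11·131.0000 = 1441.0000
edge 8: (3,29.5)→(1,20.5)  cross = 3·20.5 − 1·29.5 = 32.0000; (r_i+r_j)·cross = 4·32.0000 = 128.0000
Σcross = 837.5000 → A = |Σcross|/2 = 418.7500 mm²
Σ(r_i+r_j)·cross = 28803.5000 → first moment M = |Σ|/6 = 4800.5833
R_c = M/A = 4800.5833/418.7500 = 11.4641 mm
θ = 323° = 5.637413 rad
V = θ·R_c·A = 5.637413·11.4641·418.7500 = 27062.873 mm³

Volume = 27062.873 mm³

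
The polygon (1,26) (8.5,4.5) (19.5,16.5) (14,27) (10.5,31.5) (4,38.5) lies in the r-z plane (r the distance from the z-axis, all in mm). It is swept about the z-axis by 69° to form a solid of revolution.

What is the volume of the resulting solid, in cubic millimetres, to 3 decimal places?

Profile (r,z), 6 vertices: (1,26) (8.5,4.5) (19.5,16.5) (14,27) (10.5,31.5) (4,38.5)
edge 0: (1,26)→(8.5,4.5)  cross = 1·4.5 − 8.5·26 = -216.5000; (r_i+r_j)·cross = 9.5·-216.5000 = -2056.7500
edge 1: (8.5,4.5)→(19.5,16.5)  cross = 8.5·16.5 − 19.5·4.5 = 52.5000; (r_i+r_j)·cross = 28·52.5000 = 1470.0000
edge 2: (19.5,16.5)→(14,27)  cross = 19.5·27 − 14·16.5 = 295.5000; (r_i+r_j)·cross = 33.5·295.5000 = 9899.2500
edge 3: (14,27)→(10.5,31.5)  cross = 14·31.5 − 10.5·27 = 157.5000; (r_i+r_j)·cross = 24.5·157.5000 = 3858.7500
edge 4: (10.5,31.5)→(4,38.5)  cross = 10.5·38.5 − 4·31.5 = 278.2500; (r_i+r_j)·cross = 14.5·278.2500 = 4034.6250
edge 5: (4,38.5)→(1,26)  cross = 4·26 − 1·38.5 = 65.5000; (r_i+r_j)·cross = 5·65.5000 = 327.5000
Σcross = 632.7500 → A = |Σcross|/2 = 316.3750 mm²
Σ(r_i+r_j)·cross = 17533.3750 → first moment M = |Σ|/6 = 2922.2292
R_c = M/A = 2922.2292/316.3750 = 9.2366 mm
θ = 69° = 1.204277 rad
V = θ·R_c·A = 1.204277·9.2366·316.3750 = 3519.174 mm³

Volume = 3519.174 mm³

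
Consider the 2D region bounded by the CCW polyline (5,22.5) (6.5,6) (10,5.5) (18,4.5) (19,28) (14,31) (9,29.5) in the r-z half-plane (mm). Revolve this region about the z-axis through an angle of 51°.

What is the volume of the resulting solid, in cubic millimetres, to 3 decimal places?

Profile (r,z), 7 vertices: (5,22.5) (6.5,6) (10,5.5) (18,4.5) (19,28) (14,31) (9,29.5)
edge 0: (5,22.5)→(6.5,6)  cross = 5·6 − 6.5·22.5 = -116.2500; (r_i+r_j)·cross = 11.5·-116.2500 = -1336.8750
edge 1: (6.5,6)→(10,5.5)  cross = 6.5·5.5 − 10·6 = -24.2500; (r_i+r_j)·cross = 16.5·-24.2500 = -400.1250
edge 2: (10,5.5)→(18,4.5)  cross = 10·4.5 − 18·5.5 = -54.0000; (r_i+r_j)·cross = 28·-54.0000 = -1512.0000
edge 3: (18,4.5)→(19,28)  cross = 18·28 − 19·4.5 = 418.5000; (r_i+r_j)·cross = 37·418.5000 = 15484.5000
edge 4: (19,28)→(14,31)  cross = 19·31 − 14·28 = 197.0000; (r_i+r_j)·cross = 33·197.0000 = 6501.0000
edge 5: (14,31)→(9,29.5)  cross = 14·29.5 − 9·31 = 134.0000; (r_i+r_j)·cross = 23·134.0000 = 3082.0000
edge 6: (9,29.5)→(5,22.5)  cross = 9·22.5 − 5·29.5 = 55.0000; (r_i+r_j)·cross = 14·55.0000 = 770.0000
Σcross = 610.0000 → A = |Σcross|/2 = 305.0000 mm²
Σ(r_i+r_j)·cross = 22588.5000 → first moment M = |Σ|/6 = 3764.7500
R_c = M/A = 3764.7500/305.0000 = 12.3434 mm
θ = 51° = 0.890118 rad
V = θ·R_c·A = 0.890118·12.3434·305.0000 = 3351.071 mm³

Volume = 3351.071 mm³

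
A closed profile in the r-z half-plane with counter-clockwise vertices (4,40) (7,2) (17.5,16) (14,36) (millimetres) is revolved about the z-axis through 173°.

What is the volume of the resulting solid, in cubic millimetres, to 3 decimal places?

Volume = 9647.800 mm³

Profile (r,z), 4 vertices: (4,40) (7,2) (17.5,16) (14,36)
edge 0: (4,40)→(7,2)  cross = 4·2 − 7·40 = -272.0000; (r_i+r_j)·cross = 11·-272.0000 = -2992.0000
edge 1: (7,2)→(17.5,16)  cross = 7·16 − 17.5·2 = 77.0000; (r_i+r_j)·cross = 24.5·77.0000 = 1886.5000
edge 2: (17.5,16)→(14,36)  cross = 17.5·36 − 14·16 = 406.0000; (r_i+r_j)·cross = 31.5·406.0000 = 12789.0000
edge 3: (14,36)→(4,40)  cross = 14·40 − 4·36 = 416.0000; (r_i+r_j)·cross = 18·416.0000 = 7488.0000
Σcross = 627.0000 → A = |Σcross|/2 = 313.5000 mm²
Σ(r_i+r_j)·cross = 19171.5000 → first moment M = |Σ|/6 = 3195.2500
R_c = M/A = 3195.2500/313.5000 = 10.1922 mm
θ = 173° = 3.019420 rad
V = θ·R_c·A = 3.019420·10.1922·313.5000 = 9647.800 mm³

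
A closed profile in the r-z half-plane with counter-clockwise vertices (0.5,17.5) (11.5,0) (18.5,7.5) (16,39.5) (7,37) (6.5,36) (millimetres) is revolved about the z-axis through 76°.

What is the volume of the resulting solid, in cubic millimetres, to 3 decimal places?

Volume = 6483.108 mm³

Profile (r,z), 6 vertices: (0.5,17.5) (11.5,0) (18.5,7.5) (16,39.5) (7,37) (6.5,36)
edge 0: (0.5,17.5)→(11.5,0)  cross = 0.5·0 − 11.5·17.5 = -201.2500; (r_i+r_j)·cross = 12·-201.2500 = -2415.0000
edge 1: (11.5,0)→(18.5,7.5)  cross = 11.5·7.5 − 18.5·0 = 86.2500; (r_i+r_j)·cross = 30·86.2500 = 2587.5000
edge 2: (18.5,7.5)→(16,39.5)  cross = 18.5·39.5 − 16·7.5 = 610.7500; (r_i+r_j)·cross = 34.5·610.7500 = 21070.8750
edge 3: (16,39.5)→(7,37)  cross = 16·37 − 7·39.5 = 315.5000; (r_i+r_j)·cross = 23·315.5000 = 7256.5000
edge 4: (7,37)→(6.5,36)  cross = 7·36 − 6.5·37 = 11.5000; (r_i+r_j)·cross = 13.5·11.5000 = 155.2500
edge 5: (6.5,36)→(0.5,17.5)  cross = 6.5·17.5 − 0.5·36 = 95.7500; (r_i+r_j)·cross = 7·95.7500 = 670.2500
Σcross = 918.5000 → A = |Σcross|/2 = 459.2500 mm²
Σ(r_i+r_j)·cross = 29325.3750 → first moment M = |Σ|/6 = 4887.5625
R_c = M/A = 4887.5625/459.2500 = 10.6425 mm
θ = 76° = 1.326450 rad
V = θ·R_c·A = 1.326450·10.6425·459.2500 = 6483.108 mm³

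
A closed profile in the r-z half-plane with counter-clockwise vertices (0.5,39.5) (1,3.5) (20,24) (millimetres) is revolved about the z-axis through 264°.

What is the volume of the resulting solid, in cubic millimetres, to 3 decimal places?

Profile (r,z), 3 vertices: (0.5,39.5) (1,3.5) (20,24)
edge 0: (0.5,39.5)→(1,3.5)  cross = 0.5·3.5 − 1·39.5 = -37.7500; (r_i+r_j)·cross = 1.5·-37.7500 = -56.6250
edge 1: (1,3.5)→(20,24)  cross = 1·24 − 20·3.5 = -46.0000; (r_i+r_j)·cross = 21·-46.0000 = -966.0000
edge 2: (20,24)→(0.5,39.5)  cross = 20·39.5 − 0.5·24 = 778.0000; (r_i+r_j)·cross = 20.5·778.0000 = 15949.0000
Σcross = 694.2500 → A = |Σcross|/2 = 347.1250 mm²
Σ(r_i+r_j)·cross = 14926.3750 → first moment M = |Σ|/6 = 2487.7292
R_c = M/A = 2487.7292/347.1250 = 7.1667 mm
θ = 264° = 4.607669 rad
V = θ·R_c·A = 4.607669·7.1667·347.1250 = 11462.633 mm³

Volume = 11462.633 mm³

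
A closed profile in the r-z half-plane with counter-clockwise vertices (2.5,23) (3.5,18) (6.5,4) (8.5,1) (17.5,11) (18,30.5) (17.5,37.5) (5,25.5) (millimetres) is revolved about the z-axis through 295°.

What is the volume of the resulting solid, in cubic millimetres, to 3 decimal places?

Profile (r,z), 8 vertices: (2.5,23) (3.5,18) (6.5,4) (8.5,1) (17.5,11) (18,30.5) (17.5,37.5) (5,25.5)
edge 0: (2.5,23)→(3.5,18)  cross = 2.5·18 − 3.5·23 = -35.5000; (r_i+r_j)·cross = 6·-35.5000 = -213.0000
edge 1: (3.5,18)→(6.5,4)  cross = 3.5·4 − 6.5·18 = -103.0000; (r_i+r_j)·cross = 10·-103.0000 = -1030.0000
edge 2: (6.5,4)→(8.5,1)  cross = 6.5·1 − 8.5·4 = -27.5000; (r_i+r_j)·cross = 15·-27.5000 = -412.5000
edge 3: (8.5,1)→(17.5,11)  cross = 8.5·11 − 17.5·1 = 76.0000; (r_i+r_j)·cross = 26·76.0000 = 1976.0000
edge 4: (17.5,11)→(18,30.5)  cross = 17.5·30.5 − 18·11 = 335.7500; (r_i+r_j)·cross = 35.5·335.7500 = 11919.1250
edge 5: (18,30.5)→(17.5,37.5)  cross = 18·37.5 − 17.5·30.5 = 141.2500; (r_i+r_j)·cross = 35.5·141.2500 = 5014.3750
edge 6: (17.5,37.5)→(5,25.5)  cross = 17.5·25.5 − 5·37.5 = 258.7500; (r_i+r_j)·cross = 22.5·258.7500 = 5821.8750
edge 7: (5,25.5)→(2.5,23)  cross = 5·23 − 2.5·25.5 = 51.2500; (r_i+r_j)·cross = 7.5·51.2500 = 384.3750
Σcross = 697.0000 → A = |Σcross|/2 = 348.5000 mm²
Σ(r_i+r_j)·cross = 23460.2500 → first moment M = |Σ|/6 = 3910.0417
R_c = M/A = 3910.0417/348.5000 = 11.2196 mm
θ = 295° = 5.148721 rad
V = θ·R_c·A = 5.148721·11.2196·348.5000 = 20131.715 mm³

Volume = 20131.715 mm³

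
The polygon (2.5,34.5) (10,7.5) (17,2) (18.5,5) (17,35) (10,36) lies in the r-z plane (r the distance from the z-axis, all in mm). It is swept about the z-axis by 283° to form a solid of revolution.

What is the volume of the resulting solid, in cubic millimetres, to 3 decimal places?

Profile (r,z), 6 vertices: (2.5,34.5) (10,7.5) (17,2) (18.5,5) (17,35) (10,36)
edge 0: (2.5,34.5)→(10,7.5)  cross = 2.5·7.5 − 10·34.5 = -326.2500; (r_i+r_j)·cross = 12.5·-326.2500 = -4078.1250
edge 1: (10,7.5)→(17,2)  cross = 10·2 − 17·7.5 = -107.5000; (r_i+r_j)·cross = 27·-107.5000 = -2902.5000
edge 2: (17,2)→(18.5,5)  cross = 17·5 − 18.5·2 = 48.0000; (r_i+r_j)·cross = 35.5·48.0000 = 1704.0000
edge 3: (18.5,5)→(17,35)  cross = 18.5·35 − 17·5 = 562.5000; (r_i+r_j)·cross = 35.5·562.5000 = 19968.7500
edge 4: (17,35)→(10,36)  cross = 17·36 − 10·35 = 262.0000; (r_i+r_j)·cross = 27·262.0000 = 7074.0000
edge 5: (10,36)→(2.5,34.5)  cross = 10·34.5 − 2.5·36 = 255.0000; (r_i+r_j)·cross = 12.5·255.0000 = 3187.5000
Σcross = 693.7500 → A = |Σcross|/2 = 346.8750 mm²
Σ(r_i+r_j)·cross = 24953.6250 → first moment M = |Σ|/6 = 4158.9375
R_c = M/A = 4158.9375/346.8750 = 11.9897 mm
θ = 283° = 4.939282 rad
V = θ·R_c·A = 4.939282·11.9897·346.8750 = 20542.164 mm³

Volume = 20542.164 mm³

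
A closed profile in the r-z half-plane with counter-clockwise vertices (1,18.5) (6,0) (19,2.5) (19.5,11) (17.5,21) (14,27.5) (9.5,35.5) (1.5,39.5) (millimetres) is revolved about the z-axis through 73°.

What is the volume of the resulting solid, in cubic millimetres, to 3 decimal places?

Volume = 6104.538 mm³

Profile (r,z), 8 vertices: (1,18.5) (6,0) (19,2.5) (19.5,11) (17.5,21) (14,27.5) (9.5,35.5) (1.5,39.5)
edge 0: (1,18.5)→(6,0)  cross = 1·0 − 6·18.5 = -111.0000; (r_i+r_j)·cross = 7·-111.0000 = -777.0000
edge 1: (6,0)→(19,2.5)  cross = 6·2.5 − 19·0 = 15.0000; (r_i+r_j)·cross = 25·15.0000 = 375.0000
edge 2: (19,2.5)→(19.5,11)  cross = 19·11 − 19.5·2.5 = 160.2500; (r_i+r_j)·cross = 38.5·160.2500 = 6169.6250
edge 3: (19.5,11)→(17.5,21)  cross = 19.5·21 − 17.5·11 = 217.0000; (r_i+r_j)·cross = 37·217.0000 = 8029.0000
edge 4: (17.5,21)→(14,27.5)  cross = 17.5·27.5 − 14·21 = 187.2500; (r_i+r_j)·cross = 31.5·187.2500 = 5898.3750
edge 5: (14,27.5)→(9.5,35.5)  cross = 14·35.5 − 9.5·27.5 = 235.7500; (r_i+r_j)·cross = 23.5·235.7500 = 5540.1250
edge 6: (9.5,35.5)→(1.5,39.5)  cross = 9.5·39.5 − 1.5·35.5 = 322.0000; (r_i+r_j)·cross = 11·322.0000 = 3542.0000
edge 7: (1.5,39.5)→(1,18.5)  cross = 1.5·18.5 − 1·39.5 = -11.7500; (r_i+r_j)·cross = 2.5·-11.7500 = -29.3750
Σcross = 1014.5000 → A = |Σcross|/2 = 507.2500 mm²
Σ(r_i+r_j)·cross = 28747.7500 → first moment M = |Σ|/6 = 4791.2917
R_c = M/A = 4791.2917/507.2500 = 9.4456 mm
θ = 73° = 1.274090 rad
V = θ·R_c·A = 1.274090·9.4456·507.2500 = 6104.538 mm³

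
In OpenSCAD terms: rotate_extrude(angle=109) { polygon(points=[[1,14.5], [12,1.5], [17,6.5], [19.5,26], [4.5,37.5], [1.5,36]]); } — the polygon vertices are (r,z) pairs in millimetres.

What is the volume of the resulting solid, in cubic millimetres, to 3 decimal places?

Volume = 8284.198 mm³

Profile (r,z), 6 vertices: (1,14.5) (12,1.5) (17,6.5) (19.5,26) (4.5,37.5) (1.5,36)
edge 0: (1,14.5)→(12,1.5)  cross = 1·1.5 − 12·14.5 = -172.5000; (r_i+r_j)·cross = 13·-172.5000 = -2242.5000
edge 1: (12,1.5)→(17,6.5)  cross = 12·6.5 − 17·1.5 = 52.5000; (r_i+r_j)·cross = 29·52.5000 = 1522.5000
edge 2: (17,6.5)→(19.5,26)  cross = 17·26 − 19.5·6.5 = 315.2500; (r_i+r_j)·cross = 36.5·315.2500 = 11506.6250
edge 3: (19.5,26)→(4.5,37.5)  cross = 19.5·37.5 − 4.5·26 = 614.2500; (r_i+r_j)·cross = 24·614.2500 = 14742.0000
edge 4: (4.5,37.5)→(1.5,36)  cross = 4.5·36 − 1.5·37.5 = 105.7500; (r_i+r_j)·cross = 6·105.7500 = 634.5000
edge 5: (1.5,36)→(1,14.5)  cross = 1.5·14.5 − 1·36 = -14.2500; (r_i+r_j)·cross = 2.5·-14.2500 = -35.6250
Σcross = 901.0000 → A = |Σcross|/2 = 450.5000 mm²
Σ(r_i+r_j)·cross = 26127.5000 → first moment M = |Σ|/6 = 4354.5833
R_c = M/A = 4354.5833/450.5000 = 9.6661 mm
θ = 109° = 1.902409 rad
V = θ·R_c·A = 1.902409·9.6661·450.5000 = 8284.198 mm³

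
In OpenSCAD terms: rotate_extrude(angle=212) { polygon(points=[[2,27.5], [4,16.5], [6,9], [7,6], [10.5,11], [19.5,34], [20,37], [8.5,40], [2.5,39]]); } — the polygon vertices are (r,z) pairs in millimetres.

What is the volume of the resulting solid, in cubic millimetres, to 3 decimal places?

Volume = 12986.034 mm³

Profile (r,z), 9 vertices: (2,27.5) (4,16.5) (6,9) (7,6) (10.5,11) (19.5,34) (20,37) (8.5,40) (2.5,39)
edge 0: (2,27.5)→(4,16.5)  cross = 2·16.5 − 4·27.5 = -77.0000; (r_i+r_j)·cross = 6·-77.0000 = -462.0000
edge 1: (4,16.5)→(6,9)  cross = 4·9 − 6·16.5 = -63.0000; (r_i+r_j)·cross = 10·-63.0000 = -630.0000
edge 2: (6,9)→(7,6)  cross = 6·6 − 7·9 = -27.0000; (r_i+r_j)·cross = 13·-27.0000 = -351.0000
edge 3: (7,6)→(10.5,11)  cross = 7·11 − 10.5·6 = 14.0000; (r_i+r_j)·cross = 17.5·14.0000 = 245.0000
edge 4: (10.5,11)→(19.5,34)  cross = 10.5·34 − 19.5·11 = 142.5000; (r_i+r_j)·cross = 30·142.5000 = 4275.0000
edge 5: (19.5,34)→(20,37)  cross = 19.5·37 − 20·34 = 41.5000; (r_i+r_j)·cross = 39.5·41.5000 = 1639.2500
edge 6: (20,37)→(8.5,40)  cross = 20·40 − 8.5·37 = 485.5000; (r_i+r_j)·cross = 28.5·485.5000 = 13836.7500
edge 7: (8.5,40)→(2.5,39)  cross = 8.5·39 − 2.5·40 = 231.5000; (r_i+r_j)·cross = 11·231.5000 = 2546.5000
edge 8: (2.5,39)→(2,27.5)  cross = 2.5·27.5 − 2·39 = -9.2500; (r_i+r_j)·cross = 4.5·-9.2500 = -41.6250
Σcross = 738.7500 → A = |Σcross|/2 = 369.3750 mm²
Σ(r_i+r_j)·cross = 21057.8750 → first moment M = |Σ|/6 = 3509.6458
R_c = M/A = 3509.6458/369.3750 = 9.5016 mm
θ = 212° = 3.700098 rad
V = θ·R_c·A = 3.700098·9.5016·369.3750 = 12986.034 mm³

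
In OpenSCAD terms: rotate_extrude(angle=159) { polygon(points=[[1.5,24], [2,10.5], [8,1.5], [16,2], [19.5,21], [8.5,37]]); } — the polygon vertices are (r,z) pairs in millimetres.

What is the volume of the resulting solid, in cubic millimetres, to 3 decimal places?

Volume = 12079.722 mm³

Profile (r,z), 6 vertices: (1.5,24) (2,10.5) (8,1.5) (16,2) (19.5,21) (8.5,37)
edge 0: (1.5,24)→(2,10.5)  cross = 1.5·10.5 − 2·24 = -32.2500; (r_i+r_j)·cross = 3.5·-32.2500 = -112.8750
edge 1: (2,10.5)→(8,1.5)  cross = 2·1.5 − 8·10.5 = -81.0000; (r_i+r_j)·cross = 10·-81.0000 = -810.0000
edge 2: (8,1.5)→(16,2)  cross = 8·2 − 16·1.5 = -8.0000; (r_i+r_j)·cross = 24·-8.0000 = -192.0000
edge 3: (16,2)→(19.5,21)  cross = 16·21 − 19.5·2 = 297.0000; (r_i+r_j)·cross = 35.5·297.0000 = 10543.5000
edge 4: (19.5,21)→(8.5,37)  cross = 19.5·37 − 8.5·21 = 543.0000; (r_i+r_j)·cross = 28·543.0000 = 15204.0000
edge 5: (8.5,37)→(1.5,24)  cross = 8.5·24 − 1.5·37 = 148.5000; (r_i+r_j)·cross = 10·148.5000 = 1485.0000
Σcross = 867.2500 → A = |Σcross|/2 = 433.6250 mm²
Σ(r_i+r_j)·cross = 26117.6250 → first moment M = |Σ|/6 = 4352.9375
R_c = M/A = 4352.9375/433.6250 = 10.0385 mm
θ = 159° = 2.775074 rad
V = θ·R_c·A = 2.775074·10.0385·433.6250 = 12079.722 mm³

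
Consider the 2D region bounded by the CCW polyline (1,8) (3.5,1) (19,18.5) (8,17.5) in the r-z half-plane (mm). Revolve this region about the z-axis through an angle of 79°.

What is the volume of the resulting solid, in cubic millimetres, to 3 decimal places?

Volume = 1449.560 mm³

Profile (r,z), 4 vertices: (1,8) (3.5,1) (19,18.5) (8,17.5)
edge 0: (1,8)→(3.5,1)  cross = 1·1 − 3.5·8 = -27.0000; (r_i+r_j)·cross = 4.5·-27.0000 = -121.5000
edge 1: (3.5,1)→(19,18.5)  cross = 3.5·18.5 − 19·1 = 45.7500; (r_i+r_j)·cross = 22.5·45.7500 = 1029.3750
edge 2: (19,18.5)→(8,17.5)  cross = 19·17.5 − 8·18.5 = 184.5000; (r_i+r_j)·cross = 27·184.5000 = 4981.5000
edge 3: (8,17.5)→(1,8)  cross = 8·8 − 1·17.5 = 46.5000; (r_i+r_j)·cross = 9·46.5000 = 418.5000
Σcross = 249.7500 → A = |Σcross|/2 = 124.8750 mm²
Σ(r_i+r_j)·cross = 6307.8750 → first moment M = |Σ|/6 = 1051.3125
R_c = M/A = 1051.3125/124.8750 = 8.4189 mm
θ = 79° = 1.378810 rad
V = θ·R_c·A = 1.378810·8.4189·124.8750 = 1449.560 mm³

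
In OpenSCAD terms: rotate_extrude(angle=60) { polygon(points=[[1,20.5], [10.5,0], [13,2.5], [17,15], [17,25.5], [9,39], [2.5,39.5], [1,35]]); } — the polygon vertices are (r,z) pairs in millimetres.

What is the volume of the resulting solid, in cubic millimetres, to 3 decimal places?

Profile (r,z), 8 vertices: (1,20.5) (10.5,0) (13,2.5) (17,15) (17,25.5) (9,39) (2.5,39.5) (1,35)
edge 0: (1,20.5)→(10.5,0)  cross = 1·0 − 10.5·20.5 = -215.2500; (r_i+r_j)·cross = 11.5·-215.2500 = -2475.3750
edge 1: (10.5,0)→(13,2.5)  cross = 10.5·2.5 − 13·0 = 26.2500; (r_i+r_j)·cross = 23.5·26.2500 = 616.8750
edge 2: (13,2.5)→(17,15)  cross = 13·15 − 17·2.5 = 152.5000; (r_i+r_j)·cross = 30·152.5000 = 4575.0000
edge 3: (17,15)→(17,25.5)  cross = 17·25.5 − 17·15 = 178.5000; (r_i+r_j)·cross = 34·178.5000 = 6069.0000
edge 4: (17,25.5)→(9,39)  cross = 17·39 − 9·25.5 = 433.5000; (r_i+r_j)·cross = 26·433.5000 = 11271.0000
edge 5: (9,39)→(2.5,39.5)  cross = 9·39.5 − 2.5·39 = 258.0000; (r_i+r_j)·cross = 11.5·258.0000 = 2967.0000
edge 6: (2.5,39.5)→(1,35)  cross = 2.5·35 − 1·39.5 = 48.0000; (r_i+r_j)·cross = 3.5·48.0000 = 168.0000
edge 7: (1,35)→(1,20.5)  cross = 1·20.5 − 1·35 = -14.5000; (r_i+r_j)·cross = 2·-14.5000 = -29.0000
Σcross = 867.0000 → A = |Σcross|/2 = 433.5000 mm²
Σ(r_i+r_j)·cross = 23162.5000 → first moment M = |Σ|/6 = 3860.4167
R_c = M/A = 3860.4167/433.5000 = 8.9052 mm
θ = 60° = 1.047198 rad
V = θ·R_c·A = 1.047198·8.9052·433.5000 = 4042.619 mm³

Volume = 4042.619 mm³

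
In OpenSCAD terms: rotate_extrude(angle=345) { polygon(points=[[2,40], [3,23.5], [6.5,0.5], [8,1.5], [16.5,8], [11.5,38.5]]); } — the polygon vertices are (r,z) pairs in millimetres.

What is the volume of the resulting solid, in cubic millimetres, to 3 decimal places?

Profile (r,z), 6 vertices: (2,40) (3,23.5) (6.5,0.5) (8,1.5) (16.5,8) (11.5,38.5)
edge 0: (2,40)→(3,23.5)  cross = 2·23.5 − 3·40 = -73.0000; (r_i+r_j)·cross = 5·-73.0000 = -365.0000
edge 1: (3,23.5)→(6.5,0.5)  cross = 3·0.5 − 6.5·23.5 = -151.2500; (r_i+r_j)·cross = 9.5·-151.2500 = -1436.8750
edge 2: (6.5,0.5)→(8,1.5)  cross = 6.5·1.5 − 8·0.5 = 5.7500; (r_i+r_j)·cross = 14.5·5.7500 = 83.3750
edge 3: (8,1.5)→(16.5,8)  cross = 8·8 − 16.5·1.5 = 39.2500; (r_i+r_j)·cross = 24.5·39.2500 = 961.6250
edge 4: (16.5,8)→(11.5,38.5)  cross = 16.5·38.5 − 11.5·8 = 543.2500; (r_i+r_j)·cross = 28·543.2500 = 15211.0000
edge 5: (11.5,38.5)→(2,40)  cross = 11.5·40 − 2·38.5 = 383.0000; (r_i+r_j)·cross = 13.5·383.0000 = 5170.5000
Σcross = 747.0000 → A = |Σcross|/2 = 373.5000 mm²
Σ(r_i+r_j)·cross = 19624.6250 → first moment M = |Σ|/6 = 3270.7708
R_c = M/A = 3270.7708/373.5000 = 8.7571 mm
θ = 345° = 6.021386 rad
V = θ·R_c·A = 6.021386·8.7571·373.5000 = 19694.573 mm³

Volume = 19694.573 mm³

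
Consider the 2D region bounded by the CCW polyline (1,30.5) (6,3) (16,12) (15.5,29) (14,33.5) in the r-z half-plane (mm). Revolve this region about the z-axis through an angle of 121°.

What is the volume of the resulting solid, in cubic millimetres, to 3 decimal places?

Profile (r,z), 5 vertices: (1,30.5) (6,3) (16,12) (15.5,29) (14,33.5)
edge 0: (1,30.5)→(6,3)  cross = 1·3 − 6·30.5 = -180.0000; (r_i+r_j)·cross = 7·-180.0000 = -1260.0000
edge 1: (6,3)→(16,12)  cross = 6·12 − 16·3 = 24.0000; (r_i+r_j)·cross = 22·24.0000 = 528.0000
edge 2: (16,12)→(15.5,29)  cross = 16·29 − 15.5·12 = 278.0000; (r_i+r_j)·cross = 31.5·278.0000 = 8757.0000
edge 3: (15.5,29)→(14,33.5)  cross = 15.5·33.5 − 14·29 = 113.2500; (r_i+r_j)·cross = 29.5·113.2500 = 3340.8750
edge 4: (14,33.5)→(1,30.5)  cross = 14·30.5 − 1·33.5 = 393.5000; (r_i+r_j)·cross = 15·393.5000 = 5902.5000
Σcross = 628.7500 → A = |Σcross|/2 = 314.3750 mm²
Σ(r_i+r_j)·cross = 17268.3750 → first moment M = |Σ|/6 = 2878.0625
R_c = M/A = 2878.0625/314.3750 = 9.1549 mm
θ = 121° = 2.111848 rad
V = θ·R_c·A = 2.111848·9.1549·314.3750 = 6078.032 mm³

Volume = 6078.032 mm³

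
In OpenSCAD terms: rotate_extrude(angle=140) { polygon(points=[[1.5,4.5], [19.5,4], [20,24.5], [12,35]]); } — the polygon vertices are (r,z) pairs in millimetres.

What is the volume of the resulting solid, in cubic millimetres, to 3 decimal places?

Profile (r,z), 4 vertices: (1.5,4.5) (19.5,4) (20,24.5) (12,35)
edge 0: (1.5,4.5)→(19.5,4)  cross = 1.5·4 − 19.5·4.5 = -81.7500; (r_i+r_j)·cross = 21·-81.7500 = -1716.7500
edge 1: (19.5,4)→(20,24.5)  cross = 19.5·24.5 − 20·4 = 397.7500; (r_i+r_j)·cross = 39.5·397.7500 = 15711.1250
edge 2: (20,24.5)→(12,35)  cross = 20·35 − 12·24.5 = 406.0000; (r_i+r_j)·cross = 32·406.0000 = 12992.0000
edge 3: (12,35)→(1.5,4.5)  cross = 12·4.5 − 1.5·35 = 1.5000; (r_i+r_j)·cross = 13.5·1.5000 = 20.2500
Σcross = 723.5000 → A = |Σcross|/2 = 361.7500 mm²
Σ(r_i+r_j)·cross = 27006.6250 → first moment M = |Σ|/6 = 4501.1042
R_c = M/A = 4501.1042/361.7500 = 12.4426 mm
θ = 140° = 2.443461 rad
V = θ·R_c·A = 2.443461·12.4426·361.7500 = 10998.272 mm³

Volume = 10998.272 mm³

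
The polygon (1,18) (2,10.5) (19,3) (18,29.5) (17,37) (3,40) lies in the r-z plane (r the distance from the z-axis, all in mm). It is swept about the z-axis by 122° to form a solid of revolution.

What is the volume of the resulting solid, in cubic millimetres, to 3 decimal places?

Volume = 11283.170 mm³

Profile (r,z), 6 vertices: (1,18) (2,10.5) (19,3) (18,29.5) (17,37) (3,40)
edge 0: (1,18)→(2,10.5)  cross = 1·10.5 − 2·18 = -25.5000; (r_i+r_j)·cross = 3·-25.5000 = -76.5000
edge 1: (2,10.5)→(19,3)  cross = 2·3 − 19·10.5 = -193.5000; (r_i+r_j)·cross = 21·-193.5000 = -4063.5000
edge 2: (19,3)→(18,29.5)  cross = 19·29.5 − 18·3 = 506.5000; (r_i+r_j)·cross = 37·506.5000 = 18740.5000
edge 3: (18,29.5)→(17,37)  cross = 18·37 − 17·29.5 = 164.5000; (r_i+r_j)·cross = 35·164.5000 = 5757.5000
edge 4: (17,37)→(3,40)  cross = 17·40 − 3·37 = 569.0000; (r_i+r_j)·cross = 20·569.0000 = 11380.0000
edge 5: (3,40)→(1,18)  cross = 3·18 − 1·40 = 14.0000; (r_i+r_j)·cross = 4·14.0000 = 56.0000
Σcross = 1035.0000 → A = |Σcross|/2 = 517.5000 mm²
Σ(r_i+r_j)·cross = 31794.0000 → first moment M = |Σ|/6 = 5299.0000
R_c = M/A = 5299.0000/517.5000 = 10.2396 mm
θ = 122° = 2.129302 rad
V = θ·R_c·A = 2.129302·10.2396·517.5000 = 11283.170 mm³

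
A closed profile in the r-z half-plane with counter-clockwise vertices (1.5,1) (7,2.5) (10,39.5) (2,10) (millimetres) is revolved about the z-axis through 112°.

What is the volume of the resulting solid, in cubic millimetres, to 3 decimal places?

Profile (r,z), 4 vertices: (1.5,1) (7,2.5) (10,39.5) (2,10)
edge 0: (1.5,1)→(7,2.5)  cross = 1.5·2.5 − 7·1 = -3.2500; (r_i+r_j)·cross = 8.5·-3.2500 = -27.6250
edge 1: (7,2.5)→(10,39.5)  cross = 7·39.5 − 10·2.5 = 251.5000; (r_i+r_j)·cross = 17·251.5000 = 4275.5000
edge 2: (10,39.5)→(2,10)  cross = 10·10 − 2·39.5 = 21.0000; (r_i+r_j)·cross = 12·21.0000 = 252.0000
edge 3: (2,10)→(1.5,1)  cross = 2·1 − 1.5·10 = -13.0000; (r_i+r_j)·cross = 3.5·-13.0000 = -45.5000
Σcross = 256.2500 → A = |Σcross|/2 = 128.1250 mm²
Σ(r_i+r_j)·cross = 4454.3750 → first moment M = |Σ|/6 = 742.3958
R_c = M/A = 742.3958/128.1250 = 5.7943 mm
θ = 112° = 1.954769 rad
V = θ·R_c·A = 1.954769·5.7943·128.1250 = 1451.212 mm³

Volume = 1451.212 mm³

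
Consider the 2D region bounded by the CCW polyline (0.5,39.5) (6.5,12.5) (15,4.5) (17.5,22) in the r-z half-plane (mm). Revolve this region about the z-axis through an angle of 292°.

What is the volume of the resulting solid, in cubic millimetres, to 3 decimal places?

Volume = 12956.862 mm³

Profile (r,z), 4 vertices: (0.5,39.5) (6.5,12.5) (15,4.5) (17.5,22)
edge 0: (0.5,39.5)→(6.5,12.5)  cross = 0.5·12.5 − 6.5·39.5 = -250.5000; (r_i+r_j)·cross = 7·-250.5000 = -1753.5000
edge 1: (6.5,12.5)→(15,4.5)  cross = 6.5·4.5 − 15·12.5 = -158.2500; (r_i+r_j)·cross = 21.5·-158.2500 = -3402.3750
edge 2: (15,4.5)→(17.5,22)  cross = 15·22 − 17.5·4.5 = 251.2500; (r_i+r_j)·cross = 32.5·251.2500 = 8165.6250
edge 3: (17.5,22)→(0.5,39.5)  cross = 17.5·39.5 − 0.5·22 = 680.2500; (r_i+r_j)·cross = 18·680.2500 = 12244.5000
Σcross = 522.7500 → A = |Σcross|/2 = 261.3750 mm²
Σ(r_i+r_j)·cross = 15254.2500 → first moment M = |Σ|/6 = 2542.3750
R_c = M/A = 2542.3750/261.3750 = 9.7269 mm
θ = 292° = 5.096361 rad
V = θ·R_c·A = 5.096361·9.7269·261.3750 = 12956.862 mm³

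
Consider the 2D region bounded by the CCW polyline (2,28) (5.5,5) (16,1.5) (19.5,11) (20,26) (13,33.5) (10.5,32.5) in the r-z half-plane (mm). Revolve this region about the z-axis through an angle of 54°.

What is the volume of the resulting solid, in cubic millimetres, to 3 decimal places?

Profile (r,z), 7 vertices: (2,28) (5.5,5) (16,1.5) (19.5,11) (20,26) (13,33.5) (10.5,32.5)
edge 0: (2,28)→(5.5,5)  cross = 2·5 − 5.5·28 = -144.0000; (r_i+r_j)·cross = 7.5·-144.0000 = -1080.0000
edge 1: (5.5,5)→(16,1.5)  cross = 5.5·1.5 − 16·5 = -71.7500; (r_i+r_j)·cross = 21.5·-71.7500 = -1542.6250
edge 2: (16,1.5)→(19.5,11)  cross = 16·11 − 19.5·1.5 = 146.7500; (r_i+r_j)·cross = 35.5·146.7500 = 5209.6250
edge 3: (19.5,11)→(20,26)  cross = 19.5·26 − 20·11 = 287.0000; (r_i+r_j)·cross = 39.5·287.0000 = 11336.5000
edge 4: (20,26)→(13,33.5)  cross = 20·33.5 − 13·26 = 332.0000; (r_i+r_j)·cross = 33·332.0000 = 10956.0000
edge 5: (13,33.5)→(10.5,32.5)  cross = 13·32.5 − 10.5·33.5 = 70.7500; (r_i+r_j)·cross = 23.5·70.7500 = 1662.6250
edge 6: (10.5,32.5)→(2,28)  cross = 10.5·28 − 2·32.5 = 229.0000; (r_i+r_j)·cross = 12.5·229.0000 = 2862.5000
Σcross = 849.7500 → A = |Σcross|/2 = 424.8750 mm²
Σ(r_i+r_j)·cross = 29404.6250 → first moment M = |Σ|/6 = 4900.7708
R_c = M/A = 4900.7708/424.8750 = 11.5346 mm
θ = 54° = 0.942478 rad
V = θ·R_c·A = 0.942478·11.5346·424.8750 = 4618.868 mm³

Volume = 4618.868 mm³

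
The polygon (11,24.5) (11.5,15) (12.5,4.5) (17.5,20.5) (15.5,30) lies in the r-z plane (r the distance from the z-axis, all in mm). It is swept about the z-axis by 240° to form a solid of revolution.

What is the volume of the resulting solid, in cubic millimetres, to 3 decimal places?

Profile (r,z), 5 vertices: (11,24.5) (11.5,15) (12.5,4.5) (17.5,20.5) (15.5,30)
edge 0: (11,24.5)→(11.5,15)  cross = 11·15 − 11.5·24.5 = -116.7500; (r_i+r_j)·cross = 22.5·-116.7500 = -2626.8750
edge 1: (11.5,15)→(12.5,4.5)  cross = 11.5·4.5 − 12.5·15 = -135.7500; (r_i+r_j)·cross = 24·-135.7500 = -3258.0000
edge 2: (12.5,4.5)→(17.5,20.5)  cross = 12.5·20.5 − 17.5·4.5 = 177.5000; (r_i+r_j)·cross = 30·177.5000 = 5325.0000
edge 3: (17.5,20.5)→(15.5,30)  cross = 17.5·30 − 15.5·20.5 = 207.2500; (r_i+r_j)·cross = 33·207.2500 = 6839.2500
edge 4: (15.5,30)→(11,24.5)  cross = 15.5·24.5 − 11·30 = 49.7500; (r_i+r_j)·cross = 26.5·49.7500 = 1318.3750
Σcross = 182.0000 → A = |Σcross|/2 = 91.0000 mm²
Σ(r_i+r_j)·cross = 7597.7500 → first moment M = |Σ|/6 = 1266.2917
R_c = M/A = 1266.2917/91.0000 = 13.9153 mm
θ = 240° = 4.188790 rad
V = θ·R_c·A = 4.188790·13.9153·91.0000 = 5304.230 mm³

Volume = 5304.230 mm³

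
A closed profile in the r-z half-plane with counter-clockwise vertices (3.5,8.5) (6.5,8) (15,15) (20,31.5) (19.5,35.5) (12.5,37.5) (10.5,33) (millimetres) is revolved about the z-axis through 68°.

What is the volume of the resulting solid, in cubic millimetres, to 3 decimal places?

Volume = 3625.178 mm³

Profile (r,z), 7 vertices: (3.5,8.5) (6.5,8) (15,15) (20,31.5) (19.5,35.5) (12.5,37.5) (10.5,33)
edge 0: (3.5,8.5)→(6.5,8)  cross = 3.5·8 − 6.5·8.5 = -27.2500; (r_i+r_j)·cross = 10·-27.2500 = -272.5000
edge 1: (6.5,8)→(15,15)  cross = 6.5·15 − 15·8 = -22.5000; (r_i+r_j)·cross = 21.5·-22.5000 = -483.7500
edge 2: (15,15)→(20,31.5)  cross = 15·31.5 − 20·15 = 172.5000; (r_i+r_j)·cross = 35·172.5000 = 6037.5000
edge 3: (20,31.5)→(19.5,35.5)  cross = 20·35.5 − 19.5·31.5 = 95.7500; (r_i+r_j)·cross = 39.5·95.7500 = 3782.1250
edge 4: (19.5,35.5)→(12.5,37.5)  cross = 19.5·37.5 − 12.5·35.5 = 287.5000; (r_i+r_j)·cross = 32·287.5000 = 9200.0000
edge 5: (12.5,37.5)→(10.5,33)  cross = 12.5·33 − 10.5·37.5 = 18.7500; (r_i+r_j)·cross = 23·18.7500 = 431.2500
edge 6: (10.5,33)→(3.5,8.5)  cross = 10.5·8.5 − 3.5·33 = -26.2500; (r_i+r_j)·cross = 14·-26.2500 = -367.5000
Σcross = 498.5000 → A = |Σcross|/2 = 249.2500 mm²
Σ(r_i+r_j)·cross = 18327.1250 → first moment M = |Σ|/6 = 3054.5208
R_c = M/A = 3054.5208/249.2500 = 12.2548 mm
θ = 68° = 1.186824 rad
V = θ·R_c·A = 1.186824·12.2548·249.2500 = 3625.178 mm³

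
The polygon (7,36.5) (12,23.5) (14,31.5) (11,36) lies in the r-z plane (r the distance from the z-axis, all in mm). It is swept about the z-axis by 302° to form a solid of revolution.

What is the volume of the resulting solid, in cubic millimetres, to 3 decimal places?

Profile (r,z), 4 vertices: (7,36.5) (12,23.5) (14,31.5) (11,36)
edge 0: (7,36.5)→(12,23.5)  cross = 7·23.5 − 12·36.5 = -273.5000; (r_i+r_j)·cross = 19·-273.5000 = -5196.5000
edge 1: (12,23.5)→(14,31.5)  cross = 12·31.5 − 14·23.5 = 49.0000; (r_i+r_j)·cross = 26·49.0000 = 1274.0000
edge 2: (14,31.5)→(11,36)  cross = 14·36 − 11·31.5 = 157.5000; (r_i+r_j)·cross = 25·157.5000 = 3937.5000
edge 3: (11,36)→(7,36.5)  cross = 11·36.5 − 7·36 = 149.5000; (r_i+r_j)·cross = 18·149.5000 = 2691.0000
Σcross = 82.5000 → A = |Σcross|/2 = 41.2500 mm²
Σ(r_i+r_j)·cross = 2706.0000 → first moment M = |Σ|/6 = 451.0000
R_c = M/A = 451.0000/41.2500 = 10.9333 mm
θ = 302° = 5.270894 rad
V = θ·R_c·A = 5.270894·10.9333·41.2500 = 2377.173 mm³

Volume = 2377.173 mm³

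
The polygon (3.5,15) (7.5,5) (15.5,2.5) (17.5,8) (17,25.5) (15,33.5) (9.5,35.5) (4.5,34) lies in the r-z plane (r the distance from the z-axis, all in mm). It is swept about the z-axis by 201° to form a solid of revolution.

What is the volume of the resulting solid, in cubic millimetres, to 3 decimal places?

Volume = 14068.844 mm³

Profile (r,z), 8 vertices: (3.5,15) (7.5,5) (15.5,2.5) (17.5,8) (17,25.5) (15,33.5) (9.5,35.5) (4.5,34)
edge 0: (3.5,15)→(7.5,5)  cross = 3.5·5 − 7.5·15 = -95.0000; (r_i+r_j)·cross = 11·-95.0000 = -1045.0000
edge 1: (7.5,5)→(15.5,2.5)  cross = 7.5·2.5 − 15.5·5 = -58.7500; (r_i+r_j)·cross = 23·-58.7500 = -1351.2500
edge 2: (15.5,2.5)→(17.5,8)  cross = 15.5·8 − 17.5·2.5 = 80.2500; (r_i+r_j)·cross = 33·80.2500 = 2648.2500
edge 3: (17.5,8)→(17,25.5)  cross = 17.5·25.5 − 17·8 = 310.2500; (r_i+r_j)·cross = 34.5·310.2500 = 10703.6250
edge 4: (17,25.5)→(15,33.5)  cross = 17·33.5 − 15·25.5 = 187.0000; (r_i+r_j)·cross = 32·187.0000 = 5984.0000
edge 5: (15,33.5)→(9.5,35.5)  cross = 15·35.5 − 9.5·33.5 = 214.2500; (r_i+r_j)·cross = 24.5·214.2500 = 5249.1250
edge 6: (9.5,35.5)→(4.5,34)  cross = 9.5·34 − 4.5·35.5 = 163.2500; (r_i+r_j)·cross = 14·163.2500 = 2285.5000
edge 7: (4.5,34)→(3.5,15)  cross = 4.5·15 − 3.5·34 = -51.5000; (r_i+r_j)·cross = 8·-51.5000 = -412.0000
Σcross = 749.7500 → A = |Σcross|/2 = 374.8750 mm²
Σ(r_i+r_j)·cross = 24062.2500 → first moment M = |Σ|/6 = 4010.3750
R_c = M/A = 4010.3750/374.8750 = 10.6979 mm
θ = 201° = 3.508112 rad
V = θ·R_c·A = 3.508112·10.6979·374.8750 = 14068.844 mm³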